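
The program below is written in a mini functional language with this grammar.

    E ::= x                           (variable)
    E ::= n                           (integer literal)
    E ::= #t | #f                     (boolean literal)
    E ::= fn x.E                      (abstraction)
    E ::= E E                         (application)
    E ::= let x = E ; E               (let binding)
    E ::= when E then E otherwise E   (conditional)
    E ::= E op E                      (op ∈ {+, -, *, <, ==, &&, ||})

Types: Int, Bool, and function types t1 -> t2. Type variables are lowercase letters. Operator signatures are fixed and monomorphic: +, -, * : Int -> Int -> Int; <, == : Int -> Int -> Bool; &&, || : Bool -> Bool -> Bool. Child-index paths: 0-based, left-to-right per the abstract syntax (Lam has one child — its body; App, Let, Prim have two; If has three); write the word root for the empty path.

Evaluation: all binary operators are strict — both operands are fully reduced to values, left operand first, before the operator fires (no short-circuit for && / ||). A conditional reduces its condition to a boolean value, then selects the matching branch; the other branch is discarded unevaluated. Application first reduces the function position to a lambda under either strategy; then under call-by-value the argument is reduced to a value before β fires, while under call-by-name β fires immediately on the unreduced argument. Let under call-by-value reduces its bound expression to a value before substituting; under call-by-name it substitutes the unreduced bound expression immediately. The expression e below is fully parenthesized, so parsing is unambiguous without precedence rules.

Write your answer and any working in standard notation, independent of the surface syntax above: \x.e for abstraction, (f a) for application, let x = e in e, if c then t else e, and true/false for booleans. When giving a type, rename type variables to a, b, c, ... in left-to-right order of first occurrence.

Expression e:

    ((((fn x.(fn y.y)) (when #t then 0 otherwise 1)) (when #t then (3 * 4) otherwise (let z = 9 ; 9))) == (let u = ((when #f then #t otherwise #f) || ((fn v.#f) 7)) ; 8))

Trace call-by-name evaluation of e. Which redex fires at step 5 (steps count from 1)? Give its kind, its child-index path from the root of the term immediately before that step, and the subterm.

Working:
step 0: ((((\x.(\y.y)) (if true then 0 else 1)) (if true then (3 * 4) else (let z = 9 in 9))) == (let u = ((if false then true else false) || ((\v.false) 7)) in 8))
step 1: [beta@0.0] (((\y.y) (if true then (3 * 4) else (let z = 9 in 9))) == (let u = ((if false then true else false) || ((\v.false) 7)) in 8))
step 2: [beta@0] ((if true then (3 * 4) else (let z = 9 in 9)) == (let u = ((if false then true else false) || ((\v.false) 7)) in 8))
step 3: [if@0] ((3 * 4) == (let u = ((if false then true else false) || ((\v.false) 7)) in 8))
step 4: [delta@0] (12 == (let u = ((if false then true else false) || ((\v.false) 7)) in 8))
step 5: [let@1] (12 == 8)

Answer: let at 1 : (let u = ((if false then true else false) || ((\v.false) 7)) in 8)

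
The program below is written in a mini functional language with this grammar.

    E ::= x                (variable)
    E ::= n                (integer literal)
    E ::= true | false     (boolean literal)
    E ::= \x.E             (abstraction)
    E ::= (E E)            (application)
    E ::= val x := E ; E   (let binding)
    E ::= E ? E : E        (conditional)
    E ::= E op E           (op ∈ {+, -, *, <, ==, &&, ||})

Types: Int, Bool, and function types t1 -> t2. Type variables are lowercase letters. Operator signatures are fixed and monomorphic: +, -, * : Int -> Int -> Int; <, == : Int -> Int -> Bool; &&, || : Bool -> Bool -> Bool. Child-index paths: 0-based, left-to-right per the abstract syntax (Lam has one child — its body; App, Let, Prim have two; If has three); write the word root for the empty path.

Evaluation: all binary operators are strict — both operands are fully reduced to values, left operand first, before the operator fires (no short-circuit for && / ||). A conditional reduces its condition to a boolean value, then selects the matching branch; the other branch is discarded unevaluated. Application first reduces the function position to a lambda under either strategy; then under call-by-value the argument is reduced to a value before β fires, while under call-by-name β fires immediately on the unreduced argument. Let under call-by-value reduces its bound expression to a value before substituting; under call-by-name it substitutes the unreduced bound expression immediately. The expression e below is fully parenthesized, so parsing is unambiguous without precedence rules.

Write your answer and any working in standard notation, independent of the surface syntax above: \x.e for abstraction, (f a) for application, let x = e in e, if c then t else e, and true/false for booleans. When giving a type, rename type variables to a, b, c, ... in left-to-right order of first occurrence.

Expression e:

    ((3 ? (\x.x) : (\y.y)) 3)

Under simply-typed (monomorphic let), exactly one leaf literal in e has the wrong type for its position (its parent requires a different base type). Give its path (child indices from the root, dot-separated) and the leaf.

Answer: 0.0 : 3

Derivation:
  unify Int ~ Bool
  FAIL: mismatch Int ~ Bool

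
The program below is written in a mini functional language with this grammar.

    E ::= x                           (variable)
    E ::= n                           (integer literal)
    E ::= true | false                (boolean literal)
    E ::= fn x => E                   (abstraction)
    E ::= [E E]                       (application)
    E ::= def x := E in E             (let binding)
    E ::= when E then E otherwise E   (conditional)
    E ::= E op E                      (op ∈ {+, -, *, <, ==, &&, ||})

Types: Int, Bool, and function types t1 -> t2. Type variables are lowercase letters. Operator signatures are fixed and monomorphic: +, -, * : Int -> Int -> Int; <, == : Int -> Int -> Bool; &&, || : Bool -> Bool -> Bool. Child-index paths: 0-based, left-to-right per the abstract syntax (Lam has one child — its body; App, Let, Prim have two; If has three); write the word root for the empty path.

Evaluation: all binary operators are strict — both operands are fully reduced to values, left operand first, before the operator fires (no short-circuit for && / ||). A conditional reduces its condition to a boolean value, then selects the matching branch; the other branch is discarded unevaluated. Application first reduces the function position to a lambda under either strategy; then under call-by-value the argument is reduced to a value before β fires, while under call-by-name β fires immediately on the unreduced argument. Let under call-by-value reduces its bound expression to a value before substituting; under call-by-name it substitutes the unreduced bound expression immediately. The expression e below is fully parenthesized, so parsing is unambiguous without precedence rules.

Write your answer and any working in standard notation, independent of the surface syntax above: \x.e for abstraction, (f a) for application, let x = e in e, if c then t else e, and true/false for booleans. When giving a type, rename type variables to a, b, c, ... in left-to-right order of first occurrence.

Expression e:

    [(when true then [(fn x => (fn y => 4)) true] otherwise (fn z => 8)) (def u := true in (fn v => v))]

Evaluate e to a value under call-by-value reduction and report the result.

Working:
step 0: ((if true then ((\x.(\y.4)) true) else (\z.8)) (let u = true in (\v.v)))
step 1: [if@0] (((\x.(\y.4)) true) (let u = true in (\v.v)))
step 2: [beta@0] ((\y.4) (let u = true in (\v.v)))
step 3: [let@1] ((\y.4) (\v.v))
step 4: [beta@root] 4

Answer: 4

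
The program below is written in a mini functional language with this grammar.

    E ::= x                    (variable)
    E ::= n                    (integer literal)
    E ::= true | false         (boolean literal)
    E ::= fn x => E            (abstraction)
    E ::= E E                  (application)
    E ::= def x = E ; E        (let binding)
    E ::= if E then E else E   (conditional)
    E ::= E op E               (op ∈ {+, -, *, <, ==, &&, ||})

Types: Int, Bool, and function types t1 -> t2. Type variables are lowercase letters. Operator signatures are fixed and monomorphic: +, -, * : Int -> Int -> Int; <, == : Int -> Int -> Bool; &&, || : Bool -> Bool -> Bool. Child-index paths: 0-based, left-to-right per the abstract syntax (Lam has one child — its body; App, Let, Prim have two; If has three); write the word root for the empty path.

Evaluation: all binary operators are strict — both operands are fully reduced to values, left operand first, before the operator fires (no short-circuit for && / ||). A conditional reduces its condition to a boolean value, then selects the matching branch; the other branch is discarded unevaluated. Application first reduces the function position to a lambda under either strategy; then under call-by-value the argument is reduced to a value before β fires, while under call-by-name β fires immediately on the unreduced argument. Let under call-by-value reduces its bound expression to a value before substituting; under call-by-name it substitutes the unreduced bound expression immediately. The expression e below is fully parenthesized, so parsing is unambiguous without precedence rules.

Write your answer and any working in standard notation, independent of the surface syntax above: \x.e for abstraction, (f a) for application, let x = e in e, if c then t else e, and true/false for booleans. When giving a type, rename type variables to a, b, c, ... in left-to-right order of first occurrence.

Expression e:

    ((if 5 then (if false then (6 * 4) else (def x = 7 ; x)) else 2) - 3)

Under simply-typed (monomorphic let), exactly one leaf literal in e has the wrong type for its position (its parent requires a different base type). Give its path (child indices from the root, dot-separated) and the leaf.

Derivation:
  unify Int ~ Bool
  FAIL: mismatch Int ~ Bool

Answer: 0.0 : 5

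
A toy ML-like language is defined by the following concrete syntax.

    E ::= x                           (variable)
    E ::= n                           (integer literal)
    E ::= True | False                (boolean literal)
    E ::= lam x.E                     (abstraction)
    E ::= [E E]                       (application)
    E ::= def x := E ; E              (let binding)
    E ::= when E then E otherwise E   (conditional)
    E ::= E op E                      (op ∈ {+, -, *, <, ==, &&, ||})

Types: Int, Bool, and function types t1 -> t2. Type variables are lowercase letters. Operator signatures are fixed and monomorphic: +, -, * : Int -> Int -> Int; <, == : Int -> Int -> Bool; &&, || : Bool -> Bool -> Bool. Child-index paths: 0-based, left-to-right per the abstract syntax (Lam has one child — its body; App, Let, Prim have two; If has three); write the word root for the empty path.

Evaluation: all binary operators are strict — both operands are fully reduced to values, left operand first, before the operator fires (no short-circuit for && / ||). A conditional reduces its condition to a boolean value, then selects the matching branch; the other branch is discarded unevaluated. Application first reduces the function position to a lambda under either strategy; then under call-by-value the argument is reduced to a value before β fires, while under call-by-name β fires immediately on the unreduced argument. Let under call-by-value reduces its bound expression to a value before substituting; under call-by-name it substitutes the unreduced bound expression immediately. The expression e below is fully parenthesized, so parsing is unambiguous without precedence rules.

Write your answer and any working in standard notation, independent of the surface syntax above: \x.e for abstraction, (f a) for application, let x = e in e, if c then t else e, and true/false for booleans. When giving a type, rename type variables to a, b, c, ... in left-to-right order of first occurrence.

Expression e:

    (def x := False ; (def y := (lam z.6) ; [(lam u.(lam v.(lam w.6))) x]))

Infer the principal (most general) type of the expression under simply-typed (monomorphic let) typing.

Derivation:
let x : Bool
\z._ : a -> Int
let y : a -> Int
\w._ : d -> Int
\v._ : c -> d -> Int
\u._ : b -> c -> d -> Int
x : Bool
  unify b -> c -> d -> Int ~ Bool -> e
  unify b ~ Bool
  unify c -> d -> Int ~ e
_ _ : c -> d -> Int

Answer: a -> b -> Int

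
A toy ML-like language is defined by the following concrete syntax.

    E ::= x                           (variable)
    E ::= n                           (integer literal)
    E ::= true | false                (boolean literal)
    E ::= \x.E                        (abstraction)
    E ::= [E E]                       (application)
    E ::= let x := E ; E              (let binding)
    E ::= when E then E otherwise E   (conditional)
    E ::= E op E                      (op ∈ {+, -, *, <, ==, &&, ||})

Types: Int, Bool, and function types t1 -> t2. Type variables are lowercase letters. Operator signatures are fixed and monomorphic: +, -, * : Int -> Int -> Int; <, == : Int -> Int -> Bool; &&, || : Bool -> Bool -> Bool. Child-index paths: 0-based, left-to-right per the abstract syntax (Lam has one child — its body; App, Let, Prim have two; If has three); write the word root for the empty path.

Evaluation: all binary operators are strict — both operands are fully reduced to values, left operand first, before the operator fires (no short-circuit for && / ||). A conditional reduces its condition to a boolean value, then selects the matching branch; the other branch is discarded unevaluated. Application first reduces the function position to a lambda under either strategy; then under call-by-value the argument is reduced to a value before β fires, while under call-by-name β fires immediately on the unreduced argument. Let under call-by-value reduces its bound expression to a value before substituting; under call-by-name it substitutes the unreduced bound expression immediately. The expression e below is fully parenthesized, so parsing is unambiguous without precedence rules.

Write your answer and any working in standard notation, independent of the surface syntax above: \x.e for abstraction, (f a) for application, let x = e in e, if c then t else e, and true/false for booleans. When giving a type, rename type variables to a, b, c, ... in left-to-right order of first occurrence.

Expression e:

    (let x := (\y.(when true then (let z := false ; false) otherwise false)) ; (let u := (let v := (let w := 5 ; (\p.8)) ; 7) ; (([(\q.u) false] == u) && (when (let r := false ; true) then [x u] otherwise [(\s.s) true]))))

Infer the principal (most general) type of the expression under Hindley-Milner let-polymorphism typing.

Answer: Bool

Working:
  unify Bool ~ Bool
let z : Bool
  unify Bool ~ Bool
\y._ : a -> Bool
let x : forall. a -> Bool
let w : Int
\p._ : b -> Int
let v : forall. b -> Int
let u : Int
u : Int
\q._ : c -> Int
  unify c -> Int ~ Bool -> d
  unify c ~ Bool
  unify Int ~ d
_ _ : Int
  unify Int ~ Int
u : Int
  unify Int ~ Int
  unify Bool ~ Bool
let r : Bool
  unify Bool ~ Bool
x : e -> Bool
u : Int
  unify e -> Bool ~ Int -> f
  unify e ~ Int
  unify Bool ~ f
_ _ : Bool
s : g
\s._ : g -> g
  unify g -> g ~ Bool -> h
  unify g ~ Bool
  unify Bool ~ h
_ _ : Bool
  unify Bool ~ Bool
  unify Bool ~ Bool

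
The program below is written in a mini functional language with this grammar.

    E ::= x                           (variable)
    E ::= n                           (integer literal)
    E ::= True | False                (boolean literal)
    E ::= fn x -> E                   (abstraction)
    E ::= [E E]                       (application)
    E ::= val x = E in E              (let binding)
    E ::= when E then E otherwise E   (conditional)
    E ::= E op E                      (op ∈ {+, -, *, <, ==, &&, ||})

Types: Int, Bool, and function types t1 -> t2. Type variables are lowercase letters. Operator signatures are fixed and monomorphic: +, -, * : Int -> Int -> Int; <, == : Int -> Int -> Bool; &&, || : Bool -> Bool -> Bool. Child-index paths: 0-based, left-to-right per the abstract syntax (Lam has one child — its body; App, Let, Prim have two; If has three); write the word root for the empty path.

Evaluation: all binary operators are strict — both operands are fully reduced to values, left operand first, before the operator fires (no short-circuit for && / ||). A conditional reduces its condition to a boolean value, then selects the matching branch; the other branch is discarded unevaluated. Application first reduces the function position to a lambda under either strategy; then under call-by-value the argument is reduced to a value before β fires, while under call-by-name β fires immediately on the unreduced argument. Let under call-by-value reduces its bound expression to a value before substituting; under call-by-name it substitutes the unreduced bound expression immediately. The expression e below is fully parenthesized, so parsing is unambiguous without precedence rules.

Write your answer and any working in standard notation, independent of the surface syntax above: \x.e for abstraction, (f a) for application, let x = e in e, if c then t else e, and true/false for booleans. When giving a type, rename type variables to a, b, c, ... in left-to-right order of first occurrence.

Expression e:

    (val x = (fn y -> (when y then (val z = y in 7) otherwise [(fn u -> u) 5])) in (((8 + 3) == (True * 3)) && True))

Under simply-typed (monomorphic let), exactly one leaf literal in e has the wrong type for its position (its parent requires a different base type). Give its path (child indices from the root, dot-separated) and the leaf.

Working:
y : a
  unify a ~ Bool
y : Bool
let z : Bool
u : b
\u._ : b -> b
  unify b -> b ~ Int -> c
  unify b ~ Int
  unify Int ~ c
_ _ : Int
  unify Int ~ Int
\y._ : Bool -> Int
let x : Bool -> Int
  unify Int ~ Int
  unify Int ~ Int
  unify Int ~ Int
  unify Bool ~ Int
  FAIL: mismatch Bool ~ Int

Answer: 1.0.1.0 : true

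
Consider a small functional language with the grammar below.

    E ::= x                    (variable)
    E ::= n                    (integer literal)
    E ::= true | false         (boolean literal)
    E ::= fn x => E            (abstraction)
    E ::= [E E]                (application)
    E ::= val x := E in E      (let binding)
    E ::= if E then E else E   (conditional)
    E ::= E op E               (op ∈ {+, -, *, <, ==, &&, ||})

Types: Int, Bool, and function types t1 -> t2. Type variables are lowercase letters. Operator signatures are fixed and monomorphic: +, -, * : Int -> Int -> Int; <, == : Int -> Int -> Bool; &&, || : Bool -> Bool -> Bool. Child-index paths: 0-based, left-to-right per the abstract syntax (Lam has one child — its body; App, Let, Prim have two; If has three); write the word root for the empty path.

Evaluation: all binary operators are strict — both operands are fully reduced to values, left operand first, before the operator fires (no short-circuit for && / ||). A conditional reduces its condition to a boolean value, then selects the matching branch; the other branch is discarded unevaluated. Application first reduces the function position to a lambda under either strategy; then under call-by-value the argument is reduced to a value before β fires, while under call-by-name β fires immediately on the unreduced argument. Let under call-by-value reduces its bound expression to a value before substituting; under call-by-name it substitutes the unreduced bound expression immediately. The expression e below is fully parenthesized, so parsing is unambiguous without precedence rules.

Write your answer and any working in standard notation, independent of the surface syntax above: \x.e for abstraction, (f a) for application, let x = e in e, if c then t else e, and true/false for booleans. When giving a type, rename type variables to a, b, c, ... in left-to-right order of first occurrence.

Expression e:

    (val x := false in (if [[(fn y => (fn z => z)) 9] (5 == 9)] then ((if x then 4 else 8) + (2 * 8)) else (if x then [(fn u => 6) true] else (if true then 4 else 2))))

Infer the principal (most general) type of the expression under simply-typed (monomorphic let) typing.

Answer: Int

Trace:
let x : Bool
z : b
\z._ : b -> b
\y._ : a -> b -> b
  unify a -> b -> b ~ Int -> c
  unify a ~ Int
  unify b -> b ~ c
_ _ : b -> b
  unify Int ~ Int
  unify Int ~ Int
  unify b -> b ~ Bool -> d
  unify b ~ Bool
  unify Bool ~ d
_ _ : Bool
  unify Bool ~ Bool
x : Bool
  unify Bool ~ Bool
  unify Int ~ Int
  unify Int ~ Int
  unify Int ~ Int
  unify Int ~ Int
  unify Int ~ Int
x : Bool
  unify Bool ~ Bool
\u._ : e -> Int
  unify e -> Int ~ Bool -> f
  unify e ~ Bool
  unify Int ~ f
_ _ : Int
  unify Bool ~ Bool
  unify Int ~ Int
  unify Int ~ Int
  unify Int ~ Int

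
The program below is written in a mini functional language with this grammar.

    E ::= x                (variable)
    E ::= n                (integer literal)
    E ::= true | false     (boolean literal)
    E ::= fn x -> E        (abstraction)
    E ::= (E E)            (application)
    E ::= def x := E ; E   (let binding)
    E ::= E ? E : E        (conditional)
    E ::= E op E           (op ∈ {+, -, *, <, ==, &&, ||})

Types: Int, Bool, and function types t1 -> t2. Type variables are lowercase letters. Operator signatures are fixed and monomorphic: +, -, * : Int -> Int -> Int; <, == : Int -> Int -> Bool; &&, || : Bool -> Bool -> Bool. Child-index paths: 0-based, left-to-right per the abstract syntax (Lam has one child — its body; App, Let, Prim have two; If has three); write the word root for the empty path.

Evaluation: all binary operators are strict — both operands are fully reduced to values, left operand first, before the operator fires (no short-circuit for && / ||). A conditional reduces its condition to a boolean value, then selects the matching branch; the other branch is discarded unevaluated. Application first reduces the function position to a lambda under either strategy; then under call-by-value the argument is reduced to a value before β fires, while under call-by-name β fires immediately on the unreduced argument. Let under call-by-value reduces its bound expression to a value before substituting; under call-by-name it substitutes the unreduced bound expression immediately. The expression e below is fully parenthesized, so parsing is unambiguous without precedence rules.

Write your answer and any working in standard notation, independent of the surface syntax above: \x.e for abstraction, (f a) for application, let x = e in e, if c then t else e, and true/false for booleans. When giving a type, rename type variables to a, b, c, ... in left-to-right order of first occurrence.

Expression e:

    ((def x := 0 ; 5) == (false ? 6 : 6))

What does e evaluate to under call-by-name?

Answer: false

Working:
step 0: ((let x = 0 in 5) == (if false then 6 else 6))
step 1: [let@0] (5 == (if false then 6 else 6))
step 2: [if@1] (5 == 6)
step 3: [delta@root] false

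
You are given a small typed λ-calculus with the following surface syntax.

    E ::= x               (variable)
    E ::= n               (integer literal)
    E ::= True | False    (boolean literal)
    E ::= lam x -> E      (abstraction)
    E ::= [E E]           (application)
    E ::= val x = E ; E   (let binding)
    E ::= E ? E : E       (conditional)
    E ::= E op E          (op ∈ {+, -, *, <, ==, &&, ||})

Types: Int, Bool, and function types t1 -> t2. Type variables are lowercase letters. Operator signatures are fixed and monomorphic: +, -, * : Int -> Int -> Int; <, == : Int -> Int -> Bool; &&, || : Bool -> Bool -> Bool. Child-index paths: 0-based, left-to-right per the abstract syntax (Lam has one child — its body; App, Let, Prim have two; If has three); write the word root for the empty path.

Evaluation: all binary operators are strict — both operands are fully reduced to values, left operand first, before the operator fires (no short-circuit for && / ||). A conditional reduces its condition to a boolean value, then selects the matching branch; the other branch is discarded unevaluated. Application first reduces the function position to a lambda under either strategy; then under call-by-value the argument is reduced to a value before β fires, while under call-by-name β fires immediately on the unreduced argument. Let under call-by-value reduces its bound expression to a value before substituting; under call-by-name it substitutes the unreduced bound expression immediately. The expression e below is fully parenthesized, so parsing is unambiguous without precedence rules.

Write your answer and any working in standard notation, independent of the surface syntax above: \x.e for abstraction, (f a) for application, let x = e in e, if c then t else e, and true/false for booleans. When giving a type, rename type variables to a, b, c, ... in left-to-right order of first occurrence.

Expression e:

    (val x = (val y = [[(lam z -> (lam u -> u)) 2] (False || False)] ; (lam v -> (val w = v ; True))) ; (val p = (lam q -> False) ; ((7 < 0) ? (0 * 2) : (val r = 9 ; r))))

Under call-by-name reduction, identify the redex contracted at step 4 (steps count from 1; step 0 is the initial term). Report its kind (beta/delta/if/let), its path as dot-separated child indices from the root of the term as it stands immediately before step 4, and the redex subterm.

Answer: if at root : (if false then (0 * 2) else (let r = 9 in r))

Working:
step 0: (let x = (let y = (((\z.(\u.u)) 2) (false || false)) in (\v.(let w = v in true))) in (let p = (\q.false) in (if (7 < 0) then (0 * 2) else (let r = 9 in r))))
step 1: [let@root] (let p = (\q.false) in (if (7 < 0) then (0 * 2) else (let r = 9 in r)))
step 2: [let@root] (if (7 < 0) then (0 * 2) else (let r = 9 in r))
step 3: [delta@0] (if false then (0 * 2) else (let r = 9 in r))
step 4: [if@root] (let r = 9 in r)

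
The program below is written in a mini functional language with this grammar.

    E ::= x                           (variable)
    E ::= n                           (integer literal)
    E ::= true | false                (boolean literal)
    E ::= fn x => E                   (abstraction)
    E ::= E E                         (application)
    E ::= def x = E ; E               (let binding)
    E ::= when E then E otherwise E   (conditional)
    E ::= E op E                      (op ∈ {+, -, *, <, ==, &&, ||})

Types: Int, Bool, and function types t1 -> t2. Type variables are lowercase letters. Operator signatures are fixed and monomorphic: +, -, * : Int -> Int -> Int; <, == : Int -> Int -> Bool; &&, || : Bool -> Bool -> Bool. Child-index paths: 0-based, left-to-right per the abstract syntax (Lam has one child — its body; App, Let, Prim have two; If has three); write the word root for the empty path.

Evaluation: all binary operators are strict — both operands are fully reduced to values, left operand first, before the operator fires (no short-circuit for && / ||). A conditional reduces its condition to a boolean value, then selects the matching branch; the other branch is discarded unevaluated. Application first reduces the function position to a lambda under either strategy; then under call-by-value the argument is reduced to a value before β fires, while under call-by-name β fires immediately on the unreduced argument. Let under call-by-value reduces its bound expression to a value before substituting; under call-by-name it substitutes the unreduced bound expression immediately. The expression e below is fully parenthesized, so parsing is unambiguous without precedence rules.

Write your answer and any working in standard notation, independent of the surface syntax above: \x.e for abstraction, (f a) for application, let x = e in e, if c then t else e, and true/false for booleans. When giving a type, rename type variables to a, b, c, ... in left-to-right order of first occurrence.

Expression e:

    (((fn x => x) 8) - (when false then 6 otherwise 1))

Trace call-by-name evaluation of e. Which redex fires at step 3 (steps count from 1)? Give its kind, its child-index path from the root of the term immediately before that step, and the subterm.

Trace:
step 0: (((\x.x) 8) - (if false then 6 else 1))
step 1: [beta@0] (8 - (if false then 6 else 1))
step 2: [if@1] (8 - 1)
step 3: [delta@root] 7

Answer: delta at root : (8 - 1)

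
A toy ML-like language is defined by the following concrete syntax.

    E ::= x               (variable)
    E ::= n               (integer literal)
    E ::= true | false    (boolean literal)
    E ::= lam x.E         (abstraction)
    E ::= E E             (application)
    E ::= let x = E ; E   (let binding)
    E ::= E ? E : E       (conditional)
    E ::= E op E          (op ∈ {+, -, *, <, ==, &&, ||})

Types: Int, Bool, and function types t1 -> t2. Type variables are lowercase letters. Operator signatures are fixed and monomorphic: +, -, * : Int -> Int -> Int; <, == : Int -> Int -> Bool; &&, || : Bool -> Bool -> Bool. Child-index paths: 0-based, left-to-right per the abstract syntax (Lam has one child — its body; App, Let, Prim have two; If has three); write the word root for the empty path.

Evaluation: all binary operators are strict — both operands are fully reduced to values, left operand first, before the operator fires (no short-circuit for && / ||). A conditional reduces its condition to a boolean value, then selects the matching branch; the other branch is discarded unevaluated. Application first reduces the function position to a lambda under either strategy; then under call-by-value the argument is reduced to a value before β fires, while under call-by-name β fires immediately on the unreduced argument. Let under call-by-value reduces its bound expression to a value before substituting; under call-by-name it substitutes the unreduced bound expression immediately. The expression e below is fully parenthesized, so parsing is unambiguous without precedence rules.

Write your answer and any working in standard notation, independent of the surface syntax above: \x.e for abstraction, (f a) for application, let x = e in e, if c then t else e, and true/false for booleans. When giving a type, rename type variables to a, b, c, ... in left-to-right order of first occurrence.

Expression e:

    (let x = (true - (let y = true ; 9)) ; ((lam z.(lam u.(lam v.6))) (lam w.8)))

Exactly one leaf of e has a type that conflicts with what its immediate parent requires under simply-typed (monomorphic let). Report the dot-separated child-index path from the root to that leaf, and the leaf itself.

Answer: 0.0 : true

Derivation:
  unify Bool ~ Int
  FAIL: mismatch Bool ~ Int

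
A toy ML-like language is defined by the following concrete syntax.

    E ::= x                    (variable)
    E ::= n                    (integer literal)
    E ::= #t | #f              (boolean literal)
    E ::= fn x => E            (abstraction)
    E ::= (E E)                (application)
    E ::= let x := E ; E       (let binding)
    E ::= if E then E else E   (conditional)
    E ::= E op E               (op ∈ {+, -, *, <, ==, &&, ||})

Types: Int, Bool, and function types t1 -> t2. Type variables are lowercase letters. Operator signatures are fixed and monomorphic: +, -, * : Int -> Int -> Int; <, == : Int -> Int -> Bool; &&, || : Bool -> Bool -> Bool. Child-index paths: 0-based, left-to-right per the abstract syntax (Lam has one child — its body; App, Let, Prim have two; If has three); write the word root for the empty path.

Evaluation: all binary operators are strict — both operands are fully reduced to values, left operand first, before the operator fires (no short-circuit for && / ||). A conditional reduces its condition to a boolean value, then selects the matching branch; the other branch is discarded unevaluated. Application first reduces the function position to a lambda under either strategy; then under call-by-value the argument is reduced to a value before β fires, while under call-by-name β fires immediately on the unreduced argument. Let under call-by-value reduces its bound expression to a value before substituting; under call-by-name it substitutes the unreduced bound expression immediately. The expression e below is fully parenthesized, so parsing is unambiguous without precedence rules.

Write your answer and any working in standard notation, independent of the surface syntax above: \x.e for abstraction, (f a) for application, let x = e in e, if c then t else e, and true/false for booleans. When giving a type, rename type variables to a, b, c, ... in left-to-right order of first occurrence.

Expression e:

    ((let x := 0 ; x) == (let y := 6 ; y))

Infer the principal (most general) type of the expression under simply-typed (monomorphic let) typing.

Answer: Bool

Working:
let x : Int
x : Int
  unify Int ~ Int
let y : Int
y : Int
  unify Int ~ Int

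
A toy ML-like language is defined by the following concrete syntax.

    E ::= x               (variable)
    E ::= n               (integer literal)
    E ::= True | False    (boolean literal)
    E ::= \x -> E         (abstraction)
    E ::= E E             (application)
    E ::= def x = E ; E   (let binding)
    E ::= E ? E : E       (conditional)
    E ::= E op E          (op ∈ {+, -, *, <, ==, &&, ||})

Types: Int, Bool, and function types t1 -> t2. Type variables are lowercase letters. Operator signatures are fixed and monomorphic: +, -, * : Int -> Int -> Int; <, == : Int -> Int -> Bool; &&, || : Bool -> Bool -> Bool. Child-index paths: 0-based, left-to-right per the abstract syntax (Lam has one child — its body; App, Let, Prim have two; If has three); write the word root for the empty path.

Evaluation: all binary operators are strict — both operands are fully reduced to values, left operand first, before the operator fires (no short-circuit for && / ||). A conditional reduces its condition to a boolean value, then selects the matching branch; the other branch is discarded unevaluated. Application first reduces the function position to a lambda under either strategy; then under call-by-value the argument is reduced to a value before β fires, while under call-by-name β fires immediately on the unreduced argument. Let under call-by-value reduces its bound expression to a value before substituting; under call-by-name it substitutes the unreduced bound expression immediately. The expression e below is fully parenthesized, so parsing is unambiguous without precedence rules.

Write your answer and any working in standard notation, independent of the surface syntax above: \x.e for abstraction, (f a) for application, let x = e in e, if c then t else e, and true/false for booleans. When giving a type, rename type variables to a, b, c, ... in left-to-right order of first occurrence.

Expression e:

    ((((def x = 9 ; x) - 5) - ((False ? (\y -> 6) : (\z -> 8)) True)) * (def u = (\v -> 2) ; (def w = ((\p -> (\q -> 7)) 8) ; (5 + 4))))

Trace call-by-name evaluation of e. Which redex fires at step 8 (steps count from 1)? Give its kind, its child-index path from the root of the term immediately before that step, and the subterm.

Answer: delta at 1 : (5 + 4)

Derivation:
step 0: ((((let x = 9 in x) - 5) - ((if false then (\y.6) else (\z.8)) true)) * (let u = (\v.2) in (let w = ((\p.(\q.7)) 8) in (5 + 4))))
step 1: [let@0.0.0] (((9 - 5) - ((if false then (\y.6) else (\z.8)) true)) * (let u = (\v.2) in (let w = ((\p.(\q.7)) 8) in (5 + 4))))
step 2: [delta@0.0] ((4 - ((if false then (\y.6) else (\z.8)) true)) * (let u = (\v.2) in (let w = ((\p.(\q.7)) 8) in (5 + 4))))
step 3: [if@0.1.0] ((4 - ((\z.8) true)) * (let u = (\v.2) in (let w = ((\p.(\q.7)) 8) in (5 + 4))))
step 4: [beta@0.1] ((4 - 8) * (let u = (\v.2) in (let w = ((\p.(\q.7)) 8) in (5 + 4))))
step 5: [delta@0] (-4 * (let u = (\v.2) in (let w = ((\p.(\q.7)) 8) in (5 + 4))))
step 6: [let@1] (-4 * (let w = ((\p.(\q.7)) 8) in (5 + 4)))
step 7: [let@1] (-4 * (5 + 4))
step 8: [delta@1] (-4 * 9)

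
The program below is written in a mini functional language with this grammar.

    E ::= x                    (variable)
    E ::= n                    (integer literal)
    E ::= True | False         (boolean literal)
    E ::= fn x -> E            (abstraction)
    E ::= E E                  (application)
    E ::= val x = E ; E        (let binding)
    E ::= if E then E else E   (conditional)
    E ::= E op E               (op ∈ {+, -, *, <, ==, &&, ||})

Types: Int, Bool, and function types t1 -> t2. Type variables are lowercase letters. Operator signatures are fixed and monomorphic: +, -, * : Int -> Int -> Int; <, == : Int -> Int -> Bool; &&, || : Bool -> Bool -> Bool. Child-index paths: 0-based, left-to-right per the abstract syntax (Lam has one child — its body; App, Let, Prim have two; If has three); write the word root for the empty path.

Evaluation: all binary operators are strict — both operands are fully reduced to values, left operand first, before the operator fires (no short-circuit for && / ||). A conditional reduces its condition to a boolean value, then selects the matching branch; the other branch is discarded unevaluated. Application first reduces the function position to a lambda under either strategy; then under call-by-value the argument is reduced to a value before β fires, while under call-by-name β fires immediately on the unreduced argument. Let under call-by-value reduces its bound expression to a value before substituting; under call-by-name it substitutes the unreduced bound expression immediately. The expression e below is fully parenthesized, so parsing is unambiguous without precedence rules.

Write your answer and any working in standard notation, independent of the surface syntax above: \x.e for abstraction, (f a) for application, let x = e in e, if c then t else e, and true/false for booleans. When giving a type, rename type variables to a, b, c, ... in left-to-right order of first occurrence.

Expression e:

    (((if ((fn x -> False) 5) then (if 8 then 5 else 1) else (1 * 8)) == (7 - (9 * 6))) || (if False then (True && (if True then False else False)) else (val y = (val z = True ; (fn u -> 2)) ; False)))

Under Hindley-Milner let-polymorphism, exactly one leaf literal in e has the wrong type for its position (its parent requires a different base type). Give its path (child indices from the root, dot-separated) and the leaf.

Answer: 0.0.1.0 : 8

Working:
\x._ : a -> Bool
  unify a -> Bool ~ Int -> b
  unify a ~ Int
  unify Bool ~ b
_ _ : Bool
  unify Bool ~ Bool
  unify Int ~ Bool
  FAIL: mismatch Int ~ Bool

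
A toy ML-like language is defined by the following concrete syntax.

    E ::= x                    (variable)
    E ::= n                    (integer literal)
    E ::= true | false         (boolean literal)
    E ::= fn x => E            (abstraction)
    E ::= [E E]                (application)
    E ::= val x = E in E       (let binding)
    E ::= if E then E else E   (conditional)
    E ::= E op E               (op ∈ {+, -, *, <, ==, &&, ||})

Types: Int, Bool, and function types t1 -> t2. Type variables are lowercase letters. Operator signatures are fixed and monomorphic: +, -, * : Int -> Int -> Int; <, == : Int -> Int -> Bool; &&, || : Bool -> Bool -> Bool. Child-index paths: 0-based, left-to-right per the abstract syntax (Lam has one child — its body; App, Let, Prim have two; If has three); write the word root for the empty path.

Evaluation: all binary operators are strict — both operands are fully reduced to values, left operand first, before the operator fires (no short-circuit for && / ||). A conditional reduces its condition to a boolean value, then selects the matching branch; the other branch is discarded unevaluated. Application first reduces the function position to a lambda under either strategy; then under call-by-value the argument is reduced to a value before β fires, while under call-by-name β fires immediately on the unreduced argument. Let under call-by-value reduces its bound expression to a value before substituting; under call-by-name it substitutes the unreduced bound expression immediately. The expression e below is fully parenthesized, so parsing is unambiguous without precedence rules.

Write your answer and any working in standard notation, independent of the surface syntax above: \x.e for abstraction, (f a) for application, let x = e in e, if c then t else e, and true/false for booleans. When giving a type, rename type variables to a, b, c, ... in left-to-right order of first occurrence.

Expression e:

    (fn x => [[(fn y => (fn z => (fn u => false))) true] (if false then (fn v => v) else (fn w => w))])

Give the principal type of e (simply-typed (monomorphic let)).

Answer: a -> b -> Bool

Derivation:
\u._ : d -> Bool
\z._ : c -> d -> Bool
\y._ : b -> c -> d -> Bool
  unify b -> c -> d -> Bool ~ Bool -> e
  unify b ~ Bool
  unify c -> d -> Bool ~ e
_ _ : c -> d -> Bool
  unify Bool ~ Bool
v : f
\v._ : f -> f
w : g
\w._ : g -> g
  unify f -> f ~ g -> g
  unify f ~ g
  unify g ~ g
  unify c -> d -> Bool ~ (g -> g) -> h
  unify c ~ g -> g
  unify d -> Bool ~ h
_ _ : d -> Bool
\x._ : a -> d -> Bool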